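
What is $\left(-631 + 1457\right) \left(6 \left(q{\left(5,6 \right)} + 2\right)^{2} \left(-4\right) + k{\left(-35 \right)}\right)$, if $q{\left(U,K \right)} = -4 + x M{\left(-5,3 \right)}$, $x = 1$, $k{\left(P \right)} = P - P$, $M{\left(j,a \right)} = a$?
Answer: $-19824$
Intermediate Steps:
$k{\left(P \right)} = 0$
$q{\left(U,K \right)} = -1$ ($q{\left(U,K \right)} = -4 + 1 \cdot 3 = -4 + 3 = -1$)
$\left(-631 + 1457\right) \left(6 \left(q{\left(5,6 \right)} + 2\right)^{2} \left(-4\right) + k{\left(-35 \right)}\right) = \left(-631 + 1457\right) \left(6 \left(-1 + 2\right)^{2} \left(-4\right) + 0\right) = 826 \left(6 \cdot 1^{2} \left(-4\right) + 0\right) = 826 \left(6 \cdot 1 \left(-4\right) + 0\right) = 826 \left(6 \left(-4\right) + 0\right) = 826 \left(-24 + 0\right) = 826 \left(-24\right) = -19824$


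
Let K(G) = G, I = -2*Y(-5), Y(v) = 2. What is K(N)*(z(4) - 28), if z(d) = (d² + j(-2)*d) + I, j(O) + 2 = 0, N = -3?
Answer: 72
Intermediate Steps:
j(O) = -2 (j(O) = -2 + 0 = -2)
I = -4 (I = -2*2 = -4)
z(d) = -4 + d² - 2*d (z(d) = (d² - 2*d) - 4 = -4 + d² - 2*d)
K(N)*(z(4) - 28) = -3*((-4 + 4² - 2*4) - 28) = -3*((-4 + 16 - 8) - 28) = -3*(4 - 28) = -3*(-24) = 72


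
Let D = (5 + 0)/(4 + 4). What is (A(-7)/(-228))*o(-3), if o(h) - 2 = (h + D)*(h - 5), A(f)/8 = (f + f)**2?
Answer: -2744/19 ≈ -144.42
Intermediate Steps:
D = 5/8 ≈ 0.62500
A(f) = 32*f**2 (A(f) = 8*(f + f)**2 = 8*(2*f)**2 = 8*(4*f**2) = 32*f**2)
o(h) = 2 + (-5 + h)*(5/8 + h) (o(h) = 2 + (h + 5/8)*(h - 5) = 2 + (5/8 + h)*(-5 + h) = 2 + (-5 + h)*(5/8 + h))
(A(-7)/(-228))*o(-3) = ((32*(-7)**2)/(-228))*(-9/8 + (-3)**2 - 35/8*(-3)) = ((32*49)*(-1/228))*(-9/8 + 9 + 105/8) = (1568*(-1/228))*21 = -392/57*21 = -2744/19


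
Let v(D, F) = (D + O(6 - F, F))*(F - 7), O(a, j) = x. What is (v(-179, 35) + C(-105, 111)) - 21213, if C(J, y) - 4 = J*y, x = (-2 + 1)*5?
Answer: -38016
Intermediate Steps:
x = -5 (x = -1*5 = -5)
O(a, j) = -5
C(J, y) = 4 + J*y
v(D, F) = (-7 + F)*(-5 + D) (v(D, F) = (D - 5)*(F - 7) = (-5 + D)*(-7 + F) = (-7 + F)*(-5 + D))
(v(-179, 35) + C(-105, 111)) - 21213 = ((35 - 7*(-179) - 5*35 - 179*35) + (4 - 105*111)) - 21213 = ((35 + 1253 - 175 - 6265) + (4 - 11655)) - 21213 = (-5152 - 11651) - 21213 = -16803 - 21213 = -38016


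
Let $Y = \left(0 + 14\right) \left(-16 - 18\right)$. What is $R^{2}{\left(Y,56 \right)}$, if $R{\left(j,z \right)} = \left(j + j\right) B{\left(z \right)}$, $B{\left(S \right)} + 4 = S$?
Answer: $2450646016$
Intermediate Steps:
$Y = -476$ ($Y = 14 \left(-34\right) = -476$)
$B{\left(S \right)} = -4 + S$
$R{\left(j,z \right)} = 2 j \left(-4 + z\right)$ ($R{\left(j,z \right)} = \left(j + j\right) \left(-4 + z\right) = 2 j \left(-4 + z\right)$)
$R^{2}{\left(Y,56 \right)} = \left(2 \left(-476\right) \left(-4 + 56\right)\right)^{2} = \left(2 \left(-476\right) 52\right)^{2} = \left(-49504\right)^{2} = 2450646016$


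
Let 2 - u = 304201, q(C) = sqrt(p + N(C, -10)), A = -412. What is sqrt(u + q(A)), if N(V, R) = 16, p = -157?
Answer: sqrt(-304199 + I*sqrt(141)) ≈ 0.01 + 551.54*I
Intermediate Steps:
q(C) = I*sqrt(141) (q(C) = sqrt(-157 + 16) = sqrt(-141) = I*sqrt(141))
u = -304199 (u = 2 - 1*304201 = 2 - 304201 = -304199)
sqrt(u + q(A)) = sqrt(-304199 + I*sqrt(141))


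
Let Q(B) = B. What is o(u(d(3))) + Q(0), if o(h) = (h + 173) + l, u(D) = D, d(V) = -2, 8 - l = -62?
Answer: 241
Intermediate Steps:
l = 70 (l = 8 - 1*(-62) = 8 + 62 = 70)
o(h) = 243 + h (o(h) = (h + 173) + 70 = (173 + h) + 70 = 243 + h)
o(u(d(3))) + Q(0) = (243 - 2) + 0 = 241 + 0 = 241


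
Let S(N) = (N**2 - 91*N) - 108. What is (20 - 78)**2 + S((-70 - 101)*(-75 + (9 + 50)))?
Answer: 7239976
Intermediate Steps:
S(N) = -108 + N**2 - 91*N
(20 - 78)**2 + S((-70 - 101)*(-75 + (9 + 50))) = (20 - 78)**2 + (-108 + ((-70 - 101)*(-75 + (9 + 50)))**2 - 91*(-70 - 101)*(-75 + (9 + 50))) = (-58)**2 + (-108 + (-171*(-75 + 59))**2 - (-15561)*(-75 + 59)) = 3364 + (-108 + (-171*(-16))**2 - (-15561)*(-16)) = 3364 + (-108 + 2736**2 - 91*2736) = 3364 + (-108 + 7485696 - 248976) = 3364 + 7236612 = 7239976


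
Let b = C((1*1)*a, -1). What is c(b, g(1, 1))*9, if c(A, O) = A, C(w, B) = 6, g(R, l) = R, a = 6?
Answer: 54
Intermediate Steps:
b = 6
c(b, g(1, 1))*9 = 6*9 = 54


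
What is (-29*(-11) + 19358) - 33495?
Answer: -13818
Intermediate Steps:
(-29*(-11) + 19358) - 33495 = (319 + 19358) - 33495 = 19677 - 33495 = -13818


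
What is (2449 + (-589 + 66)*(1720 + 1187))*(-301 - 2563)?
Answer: 4347299968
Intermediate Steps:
(2449 + (-589 + 66)*(1720 + 1187))*(-301 - 2563) = (2449 - 523*2907)*(-2864) = (2449 - 1520361)*(-2864) = -1517912*(-2864) = 4347299968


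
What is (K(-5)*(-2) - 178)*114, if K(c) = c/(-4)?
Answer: -20577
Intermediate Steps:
K(c) = -c/4 (K(c) = c*(-¼) = -c/4)
(K(-5)*(-2) - 178)*114 = (-¼*(-5)*(-2) - 178)*114 = ((5/4)*(-2) - 178)*114 = (-5/2 - 178)*114 = -361/2*114 = -20577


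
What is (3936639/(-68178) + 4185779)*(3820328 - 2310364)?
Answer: 71817437267830862/11363 ≈ 6.3203e+12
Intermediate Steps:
(3936639/(-68178) + 4185779)*(3820328 - 2310364) = (3936639*(-1/68178) + 4185779)*1509964 = (-1312213/22726 + 4185779)*1509964 = (95124701341/22726)*1509964 = 71817437267830862/11363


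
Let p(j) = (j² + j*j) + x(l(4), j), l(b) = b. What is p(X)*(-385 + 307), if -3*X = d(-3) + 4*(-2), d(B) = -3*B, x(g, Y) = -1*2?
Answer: 416/3 ≈ 138.67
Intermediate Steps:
x(g, Y) = -2
X = -⅓ (X = -(-3*(-3) + 4*(-2))/3 = -(9 - 8)/3 = -⅓*1 = -⅓ ≈ -0.33333)
p(j) = -2 + 2*j² (p(j) = (j² + j*j) - 2 = (j² + j²) - 2 = 2*j² - 2 = -2 + 2*j²)
p(X)*(-385 + 307) = (-2 + 2*(-⅓)²)*(-385 + 307) = (-2 + 2*(⅑))*(-78) = (-2 + 2/9)*(-78) = -16/9*(-78) = 416/3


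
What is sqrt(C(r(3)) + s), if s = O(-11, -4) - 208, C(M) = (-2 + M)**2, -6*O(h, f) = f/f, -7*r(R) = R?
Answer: I*sqrt(356802)/42 ≈ 14.222*I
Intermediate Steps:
r(R) = -R/7
O(h, f) = -1/6 (O(h, f) = -f/(6*f) = -1/6*1 = -1/6)
s = -1249/6 (s = -1/6 - 208 = -1249/6 ≈ -208.17)
sqrt(C(r(3)) + s) = sqrt((-2 - 1/7*3)**2 - 1249/6) = sqrt((-2 - 3/7)**2 - 1249/6) = sqrt((-17/7)**2 - 1249/6) = sqrt(289/49 - 1249/6) = sqrt(-59467/294) = I*sqrt(356802)/42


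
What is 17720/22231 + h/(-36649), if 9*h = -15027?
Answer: 2059615919/2444231757 ≈ 0.84264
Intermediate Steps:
h = -5009/3 (h = (1/9)*(-15027) = -5009/3 ≈ -1669.7)
17720/22231 + h/(-36649) = 17720/22231 - 5009/3/(-36649) = 17720*(1/22231) - 5009/3*(-1/36649) = 17720/22231 + 5009/109947 = 2059615919/2444231757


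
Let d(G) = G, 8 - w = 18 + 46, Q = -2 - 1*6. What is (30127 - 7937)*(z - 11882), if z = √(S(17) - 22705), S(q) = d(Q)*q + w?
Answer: -263661580 + 22190*I*√22897 ≈ -2.6366e+8 + 3.3577e+6*I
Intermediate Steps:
Q = -8 (Q = -2 - 6 = -8)
w = -56 (w = 8 - (18 + 46) = 8 - 1*64 = 8 - 64 = -56)
S(q) = -56 - 8*q (S(q) = -8*q - 56 = -56 - 8*q)
z = I*√22897 (z = √((-56 - 8*17) - 22705) = √((-56 - 136) - 22705) = √(-192 - 22705) = √(-22897) = I*√22897 ≈ 151.32*I)
(30127 - 7937)*(z - 11882) = (30127 - 7937)*(I*√22897 - 11882) = 22190*(-11882 + I*√22897) = -263661580 + 22190*I*√22897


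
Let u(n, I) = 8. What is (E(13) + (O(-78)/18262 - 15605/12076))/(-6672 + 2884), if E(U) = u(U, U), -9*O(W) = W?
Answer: -2219072167/1253062323984 ≈ -0.0017709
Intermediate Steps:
O(W) = -W/9
E(U) = 8
(E(13) + (O(-78)/18262 - 15605/12076))/(-6672 + 2884) = (8 + (-1/9*(-78)/18262 - 15605/12076))/(-6672 + 2884) = (8 + ((26/3)*(1/18262) - 15605*1/12076))/(-3788) = (8 + (13/27393 - 15605/12076))*(-1/3788) = (8 - 427310777/330797868)*(-1/3788) = (2219072167/330797868)*(-1/3788) = -2219072167/1253062323984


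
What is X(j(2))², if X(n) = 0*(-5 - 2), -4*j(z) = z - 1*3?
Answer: 0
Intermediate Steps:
j(z) = ¾ - z/4 (j(z) = -(z - 1*3)/4 = -(z - 3)/4 = -(-3 + z)/4 = ¾ - z/4)
X(n) = 0 (X(n) = 0*(-7) = 0)
X(j(2))² = 0² = 0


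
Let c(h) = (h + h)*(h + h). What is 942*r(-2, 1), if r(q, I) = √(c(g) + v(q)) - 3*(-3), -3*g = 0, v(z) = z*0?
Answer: 8478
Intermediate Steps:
v(z) = 0
g = 0 (g = -⅓*0 = 0)
c(h) = 4*h² (c(h) = (2*h)*(2*h) = 4*h²)
r(q, I) = 9 (r(q, I) = √(4*0² + 0) - 3*(-3) = √(4*0 + 0) - 1*(-9) = √(0 + 0) + 9 = √0 + 9 = 0 + 9 = 9)
942*r(-2, 1) = 942*9 = 8478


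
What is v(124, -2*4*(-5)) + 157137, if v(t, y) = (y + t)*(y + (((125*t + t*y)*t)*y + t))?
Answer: 16643166433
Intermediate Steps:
v(t, y) = (t + y)*(t + y + t*y*(125*t + t*y)) (v(t, y) = (t + y)*(y + ((t*(125*t + t*y))*y + t)) = (t + y)*(y + (t*y*(125*t + t*y) + t)) = (t + y)*(y + (t + t*y*(125*t + t*y))) = (t + y)*(t + y + t*y*(125*t + t*y)))
v(124, -2*4*(-5)) + 157137 = (124² + (-2*4*(-5))² + 124²*(-2*4*(-5))³ + 124³*(-2*4*(-5))² + 2*124*(-2*4*(-5)) + 125*(-2*4*(-5))*124³ + 125*124²*(-2*4*(-5))²) + 157137 = (15376 + (-8*(-5))² + 15376*(-8*(-5))³ + 1906624*(-8*(-5))² + 2*124*(-8*(-5)) + 125*(-8*(-5))*1906624 + 125*15376*(-8*(-5))²) + 157137 = (15376 + 40² + 15376*40³ + 1906624*40² + 2*124*40 + 125*40*1906624 + 125*15376*40²) + 157137 = (15376 + 1600 + 15376*64000 + 1906624*1600 + 9920 + 9533120000 + 125*15376*1600) + 157137 = (15376 + 1600 + 984064000 + 3050598400 + 9920 + 9533120000 + 3075200000) + 157137 = 16643009296 + 157137 = 16643166433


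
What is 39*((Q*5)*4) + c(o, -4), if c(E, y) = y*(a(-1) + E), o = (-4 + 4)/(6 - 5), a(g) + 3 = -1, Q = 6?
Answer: 4696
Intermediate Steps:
a(g) = -4 (a(g) = -3 - 1 = -4)
o = 0 (o = 0/1 = 0*1 = 0)
c(E, y) = y*(-4 + E)
39*((Q*5)*4) + c(o, -4) = 39*((6*5)*4) - 4*(-4 + 0) = 39*(30*4) - 4*(-4) = 39*120 + 16 = 4680 + 16 = 4696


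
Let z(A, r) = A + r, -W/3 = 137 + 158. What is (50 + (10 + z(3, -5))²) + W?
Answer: -771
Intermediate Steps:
W = -885 (W = -3*(137 + 158) = -3*295 = -885)
(50 + (10 + z(3, -5))²) + W = (50 + (10 + (3 - 5))²) - 885 = (50 + (10 - 2)²) - 885 = (50 + 8²) - 885 = (50 + 64) - 885 = 114 - 885 = -771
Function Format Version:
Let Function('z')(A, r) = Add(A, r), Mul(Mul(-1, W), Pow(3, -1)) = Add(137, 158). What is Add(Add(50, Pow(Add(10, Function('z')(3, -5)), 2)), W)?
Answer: -771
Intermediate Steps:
W = -885 (W = Mul(-3, Add(137, 158)) = Mul(-3, 295) = -885)
Add(Add(50, Pow(Add(10, Function('z')(3, -5)), 2)), W) = Add(Add(50, Pow(Add(10, Add(3, -5)), 2)), -885) = Add(Add(50, Pow(Add(10, -2), 2)), -885) = Add(Add(50, Pow(8, 2)), -885) = Add(Add(50, 64), -885) = Add(114, -885) = -771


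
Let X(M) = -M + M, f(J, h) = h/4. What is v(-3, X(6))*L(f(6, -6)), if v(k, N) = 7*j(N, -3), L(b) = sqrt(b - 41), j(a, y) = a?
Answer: 0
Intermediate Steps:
f(J, h) = h/4 (f(J, h) = h*(1/4) = h/4)
X(M) = 0
L(b) = sqrt(-41 + b)
v(k, N) = 7*N
v(-3, X(6))*L(f(6, -6)) = (7*0)*sqrt(-41 + (1/4)*(-6)) = 0*sqrt(-41 - 3/2) = 0*sqrt(-85/2) = 0*(I*sqrt(170)/2) = 0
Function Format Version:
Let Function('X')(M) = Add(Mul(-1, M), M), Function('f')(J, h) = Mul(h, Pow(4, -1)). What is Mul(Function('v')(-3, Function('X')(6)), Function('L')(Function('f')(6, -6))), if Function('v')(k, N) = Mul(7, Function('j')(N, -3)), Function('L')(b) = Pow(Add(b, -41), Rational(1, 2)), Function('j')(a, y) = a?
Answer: 0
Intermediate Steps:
Function('f')(J, h) = Mul(Rational(1, 4), h) (Function('f')(J, h) = Mul(h, Rational(1, 4)) = Mul(Rational(1, 4), h))
Function('X')(M) = 0
Function('L')(b) = Pow(Add(-41, b), Rational(1, 2))
Function('v')(k, N) = Mul(7, N)
Mul(Function('v')(-3, Function('X')(6)), Function('L')(Function('f')(6, -6))) = Mul(Mul(7, 0), Pow(Add(-41, Mul(Rational(1, 4), -6)), Rational(1, 2))) = Mul(0, Pow(Add(-41, Rational(-3, 2)), Rational(1, 2))) = Mul(0, Pow(Rational(-85, 2), Rational(1, 2))) = Mul(0, Mul(Rational(1, 2), I, Pow(170, Rational(1, 2)))) = 0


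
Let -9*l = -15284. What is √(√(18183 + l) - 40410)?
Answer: √(-363690 + 3*√178931)/3 ≈ 200.67*I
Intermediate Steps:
l = 15284/9 (l = -⅑*(-15284) = 15284/9 ≈ 1698.2)
√(√(18183 + l) - 40410) = √(√(18183 + 15284/9) - 40410) = √(√(178931/9) - 40410) = √(√178931/3 - 40410) = √(-40410 + √178931/3)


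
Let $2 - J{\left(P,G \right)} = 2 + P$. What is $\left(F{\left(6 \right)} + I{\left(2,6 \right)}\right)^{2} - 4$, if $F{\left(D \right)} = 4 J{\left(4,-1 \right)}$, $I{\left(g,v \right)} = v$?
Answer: $96$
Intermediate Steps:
$J{\left(P,G \right)} = - P$ ($J{\left(P,G \right)} = 2 - \left(2 + P\right) = - P$)
$F{\left(D \right)} = -16$ ($F{\left(D \right)} = 4 \left(\left(-1\right) 4\right) = 4 \left(-4\right) = -16$)
$\left(F{\left(6 \right)} + I{\left(2,6 \right)}\right)^{2} - 4 = \left(-16 + 6\right)^{2} - 4 = \left(-10\right)^{2} - 4 = 100 - 4 = 96$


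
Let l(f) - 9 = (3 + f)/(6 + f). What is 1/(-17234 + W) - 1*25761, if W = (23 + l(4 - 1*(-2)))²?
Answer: -6661356679/258583 ≈ -25761.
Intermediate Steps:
l(f) = 9 + (3 + f)/(6 + f)
W = 17161/16 (W = (23 + (57 + 10*(4 - 1*(-2)))/(6 + (4 - 1*(-2))))² = (23 + (57 + 10*(4 + 2))/(6 + (4 + 2)))² = (23 + (57 + 10*6)/(6 + 6))² = (23 + (57 + 60)/12)² = (23 + (1/12)*117)² = (23 + 39/4)² = (131/4)² = 17161/16 ≈ 1072.6)
1/(-17234 + W) - 1*25761 = 1/(-17234 + 17161/16) - 1*25761 = 1/(-258583/16) - 25761 = -16/258583 - 25761 = -6661356679/258583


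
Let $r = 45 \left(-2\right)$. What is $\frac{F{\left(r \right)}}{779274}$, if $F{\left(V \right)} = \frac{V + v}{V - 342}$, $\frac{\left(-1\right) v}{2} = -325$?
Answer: $- \frac{35}{21040398} \approx -1.6635 \cdot 10^{-6}$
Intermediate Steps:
$v = 650$ ($v = \left(-2\right) \left(-325\right) = 650$)
$r = -90$
$F{\left(V \right)} = \frac{650 + V}{-342 + V}$ ($F{\left(V \right)} = \frac{V + 650}{V - 342} = \frac{650 + V}{-342 + V}$)
$\frac{F{\left(r \right)}}{779274} = \frac{\frac{1}{-342 - 90} \left(650 - 90\right)}{779274} = \frac{1}{-432} \cdot 560 \cdot \frac{1}{779274} = \left(- \frac{1}{432}\right) 560 \cdot \frac{1}{779274} = \left(- \frac{35}{27}\right) \frac{1}{779274} = - \frac{35}{21040398}$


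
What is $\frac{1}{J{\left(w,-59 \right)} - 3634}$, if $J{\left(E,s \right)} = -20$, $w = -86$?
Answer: $- \frac{1}{3654} \approx -0.00027367$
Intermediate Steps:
$\frac{1}{J{\left(w,-59 \right)} - 3634} = \frac{1}{-20 - 3634} = \frac{1}{-3654} = - \frac{1}{3654}$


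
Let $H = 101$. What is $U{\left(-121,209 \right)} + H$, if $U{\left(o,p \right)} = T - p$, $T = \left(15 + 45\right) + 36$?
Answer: $-12$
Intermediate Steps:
$T = 96$ ($T = 60 + 36 = 96$)
$U{\left(o,p \right)} = 96 - p$
$U{\left(-121,209 \right)} + H = \left(96 - 209\right) + 101 = -113 + 101 = -12$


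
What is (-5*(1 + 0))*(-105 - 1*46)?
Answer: 755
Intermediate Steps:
(-5*(1 + 0))*(-105 - 1*46) = (-5*1)*(-105 - 46) = -5*(-151) = 755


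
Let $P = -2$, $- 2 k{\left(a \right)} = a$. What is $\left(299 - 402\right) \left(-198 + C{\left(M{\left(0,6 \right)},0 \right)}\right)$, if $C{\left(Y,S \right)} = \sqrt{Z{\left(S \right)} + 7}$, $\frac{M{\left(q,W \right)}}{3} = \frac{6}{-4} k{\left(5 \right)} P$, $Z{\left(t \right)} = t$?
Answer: $20394 - 103 \sqrt{7} \approx 20122.0$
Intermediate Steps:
$k{\left(a \right)} = - \frac{a}{2}$
$M{\left(q,W \right)} = - \frac{45}{2}$ ($M{\left(q,W \right)} = 3 \frac{6}{-4} \left(\left(- \frac{1}{2}\right) 5\right) \left(-2\right) = 3 \cdot 6 \left(- \frac{1}{4}\right) \left(- \frac{5}{2}\right) \left(-2\right) = 3 \left(- \frac{3}{2}\right) \left(- \frac{5}{2}\right) \left(-2\right) = 3 \cdot \frac{15}{4} \left(-2\right) = 3 \left(- \frac{15}{2}\right) = - \frac{45}{2}$)
$C{\left(Y,S \right)} = \sqrt{7 + S}$ ($C{\left(Y,S \right)} = \sqrt{S + 7} = \sqrt{7 + S}$)
$\left(299 - 402\right) \left(-198 + C{\left(M{\left(0,6 \right)},0 \right)}\right) = \left(299 - 402\right) \left(-198 + \sqrt{7 + 0}\right) = - 103 \left(-198 + \sqrt{7}\right) = 20394 - 103 \sqrt{7}$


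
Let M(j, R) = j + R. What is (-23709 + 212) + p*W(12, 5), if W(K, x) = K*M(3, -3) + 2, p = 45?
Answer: -23407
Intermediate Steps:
M(j, R) = R + j
W(K, x) = 2 (W(K, x) = K*(-3 + 3) + 2 = K*0 + 2 = 0 + 2 = 2)
(-23709 + 212) + p*W(12, 5) = (-23709 + 212) + 45*2 = -23497 + 90 = -23407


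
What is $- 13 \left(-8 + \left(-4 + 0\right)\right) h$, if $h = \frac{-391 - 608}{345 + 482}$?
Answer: $- \frac{155844}{827} \approx -188.45$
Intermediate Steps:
$h = - \frac{999}{827} \approx -1.208$
$- 13 \left(-8 + \left(-4 + 0\right)\right) h = - 13 \left(-8 + \left(-4 + 0\right)\right) \left(- \frac{999}{827}\right) = - 13 \left(-8 - 4\right) \left(- \frac{999}{827}\right) = \left(-13\right) \left(-12\right) \left(- \frac{999}{827}\right) = 156 \left(- \frac{999}{827}\right) = - \frac{155844}{827}$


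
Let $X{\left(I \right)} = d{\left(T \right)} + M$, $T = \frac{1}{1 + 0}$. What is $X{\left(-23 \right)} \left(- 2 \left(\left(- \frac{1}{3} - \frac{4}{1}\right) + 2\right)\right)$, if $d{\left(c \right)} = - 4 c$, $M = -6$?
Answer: $- \frac{140}{3} \approx -46.667$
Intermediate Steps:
$T = 1$ ($T = 1^{-1} = 1$)
$X{\left(I \right)} = -10$ ($X{\left(I \right)} = \left(-4\right) 1 - 6 = -4 - 6 = -10$)
$X{\left(-23 \right)} \left(- 2 \left(\left(- \frac{1}{3} - \frac{4}{1}\right) + 2\right)\right) = - 10 \left(- 2 \left(\left(- \frac{1}{3} - \frac{4}{1}\right) + 2\right)\right) = - 10 \left(- 2 \left(\left(\left(-1\right) \frac{1}{3} - 4\right) + 2\right)\right) = - 10 \left(- 2 \left(\left(- \frac{1}{3} - 4\right) + 2\right)\right) = - 10 \left(- 2 \left(- \frac{13}{3} + 2\right)\right) = - 10 \left(\left(-2\right) \left(- \frac{7}{3}\right)\right) = \left(-10\right) \frac{14}{3} = - \frac{140}{3}$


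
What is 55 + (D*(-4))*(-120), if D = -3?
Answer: -1385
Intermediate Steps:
55 + (D*(-4))*(-120) = 55 - 3*(-4)*(-120) = 55 + 12*(-120) = 55 - 1440 = -1385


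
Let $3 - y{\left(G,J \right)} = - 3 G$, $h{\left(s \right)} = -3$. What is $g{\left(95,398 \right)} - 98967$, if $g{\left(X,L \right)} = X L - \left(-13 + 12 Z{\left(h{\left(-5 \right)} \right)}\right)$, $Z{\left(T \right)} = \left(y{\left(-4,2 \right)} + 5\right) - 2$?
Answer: $-61072$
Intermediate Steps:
$y{\left(G,J \right)} = 3 + 3 G$ ($y{\left(G,J \right)} = 3 - - 3 G = 3 + 3 G$)
$Z{\left(T \right)} = -6$ ($Z{\left(T \right)} = \left(\left(3 + 3 \left(-4\right)\right) + 5\right) - 2 = \left(\left(3 - 12\right) + 5\right) - 2 = \left(-9 + 5\right) - 2 = -4 - 2 = -6$)
$g{\left(X,L \right)} = 85 + L X$ ($g{\left(X,L \right)} = X L + \left(\left(-12\right) \left(-6\right) + 13\right) = L X + \left(72 + 13\right) = L X + 85 = 85 + L X$)
$g{\left(95,398 \right)} - 98967 = \left(85 + 398 \cdot 95\right) - 98967 = \left(85 + 37810\right) - 98967 = 37895 - 98967 = -61072$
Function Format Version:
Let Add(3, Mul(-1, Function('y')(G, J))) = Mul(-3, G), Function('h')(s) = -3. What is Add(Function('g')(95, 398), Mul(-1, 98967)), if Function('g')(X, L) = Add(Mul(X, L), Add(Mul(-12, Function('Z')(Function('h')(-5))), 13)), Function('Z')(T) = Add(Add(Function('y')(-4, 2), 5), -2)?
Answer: -61072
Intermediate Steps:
Function('y')(G, J) = Add(3, Mul(3, G)) (Function('y')(G, J) = Add(3, Mul(-1, Mul(-3, G))) = Add(3, Mul(3, G)))
Function('Z')(T) = -6 (Function('Z')(T) = Add(Add(Add(3, Mul(3, -4)), 5), -2) = Add(Add(Add(3, -12), 5), -2) = Add(Add(-9, 5), -2) = Add(-4, -2) = -6)
Function('g')(X, L) = Add(85, Mul(L, X)) (Function('g')(X, L) = Add(Mul(X, L), Add(Mul(-12, -6), 13)) = Add(Mul(L, X), Add(72, 13)) = Add(Mul(L, X), 85) = Add(85, Mul(L, X)))
Add(Function('g')(95, 398), Mul(-1, 98967)) = Add(Add(85, Mul(398, 95)), Mul(-1, 98967)) = Add(Add(85, 37810), -98967) = Add(37895, -98967) = -61072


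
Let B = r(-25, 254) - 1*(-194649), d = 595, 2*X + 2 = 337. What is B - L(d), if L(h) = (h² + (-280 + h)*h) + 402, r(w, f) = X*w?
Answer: -702781/2 ≈ -3.5139e+5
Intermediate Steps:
X = 335/2 (X = -1 + (½)*337 = -1 + 337/2 = 335/2 ≈ 167.50)
r(w, f) = 335*w/2
L(h) = 402 + h² + h*(-280 + h) (L(h) = (h² + h*(-280 + h)) + 402 = 402 + h² + h*(-280 + h))
B = 380923/2 (B = (335/2)*(-25) - 1*(-194649) = -8375/2 + 194649 = 380923/2 ≈ 1.9046e+5)
B - L(d) = 380923/2 - (402 - 280*595 + 2*595²) = 380923/2 - (402 - 166600 + 2*354025) = 380923/2 - (402 - 166600 + 708050) = 380923/2 - 1*541852 = 380923/2 - 541852 = -702781/2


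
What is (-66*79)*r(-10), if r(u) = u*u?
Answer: -521400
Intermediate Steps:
r(u) = u**2
(-66*79)*r(-10) = -66*79*(-10)**2 = -5214*100 = -521400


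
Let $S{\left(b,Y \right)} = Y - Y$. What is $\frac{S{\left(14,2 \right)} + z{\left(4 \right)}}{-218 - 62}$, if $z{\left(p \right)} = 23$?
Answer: $- \frac{23}{280} \approx -0.082143$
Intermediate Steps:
$S{\left(b,Y \right)} = 0$
$\frac{S{\left(14,2 \right)} + z{\left(4 \right)}}{-218 - 62} = \frac{0 + 23}{-218 - 62} = \frac{23}{-280} = 23 \left(- \frac{1}{280}\right) = - \frac{23}{280}$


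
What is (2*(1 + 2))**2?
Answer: 36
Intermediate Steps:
(2*(1 + 2))**2 = (2*3)**2 = 6**2 = 36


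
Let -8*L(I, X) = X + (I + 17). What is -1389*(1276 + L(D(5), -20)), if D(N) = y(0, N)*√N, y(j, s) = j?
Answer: -14183079/8 ≈ -1.7729e+6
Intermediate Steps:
D(N) = 0 (D(N) = 0*√N = 0)
L(I, X) = -17/8 - I/8 - X/8 (L(I, X) = -(X + (I + 17))/8 = -(X + (17 + I))/8 = -(17 + I + X)/8 = -17/8 - I/8 - X/8)
-1389*(1276 + L(D(5), -20)) = -1389*(1276 + (-17/8 - ⅛*0 - ⅛*(-20))) = -1389*(1276 + (-17/8 + 0 + 5/2)) = -1389*(1276 + 3/8) = -1389*10211/8 = -14183079/8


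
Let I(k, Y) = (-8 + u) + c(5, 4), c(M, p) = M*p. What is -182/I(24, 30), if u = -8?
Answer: -91/2 ≈ -45.500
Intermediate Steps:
I(k, Y) = 4 (I(k, Y) = (-8 - 8) + 5*4 = -16 + 20 = 4)
-182/I(24, 30) = -182/4 = -182*¼ = -91/2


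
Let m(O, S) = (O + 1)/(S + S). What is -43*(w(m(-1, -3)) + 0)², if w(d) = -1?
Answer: -43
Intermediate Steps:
m(O, S) = (1 + O)/(2*S) (m(O, S) = (1 + O)/((2*S)) = (1 + O)*(1/(2*S)) = (1 + O)/(2*S))
-43*(w(m(-1, -3)) + 0)² = -43*(-1 + 0)² = -43*(-1)² = -43*1 = -43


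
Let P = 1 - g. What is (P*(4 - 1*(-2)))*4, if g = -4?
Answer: 120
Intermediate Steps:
P = 5 (P = 1 - 1*(-4) = 1 + 4 = 5)
(P*(4 - 1*(-2)))*4 = (5*(4 - 1*(-2)))*4 = (5*(4 + 2))*4 = (5*6)*4 = 30*4 = 120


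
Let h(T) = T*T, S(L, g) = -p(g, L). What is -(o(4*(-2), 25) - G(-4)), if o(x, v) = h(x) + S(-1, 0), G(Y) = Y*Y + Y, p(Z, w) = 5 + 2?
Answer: -45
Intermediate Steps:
p(Z, w) = 7
S(L, g) = -7 (S(L, g) = -1*7 = -7)
G(Y) = Y + Y² (G(Y) = Y² + Y = Y + Y²)
h(T) = T²
o(x, v) = -7 + x² (o(x, v) = x² - 7 = -7 + x²)
-(o(4*(-2), 25) - G(-4)) = -((-7 + (4*(-2))²) - (-4)*(1 - 4)) = -((-7 + (-8)²) - (-4)*(-3)) = -((-7 + 64) - 1*12) = -(57 - 12) = -1*45 = -45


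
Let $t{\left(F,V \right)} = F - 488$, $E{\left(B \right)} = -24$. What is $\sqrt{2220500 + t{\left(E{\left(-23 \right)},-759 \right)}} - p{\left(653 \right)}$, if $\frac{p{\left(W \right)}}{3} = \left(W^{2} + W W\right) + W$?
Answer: $-2560413 + 2 \sqrt{554997} \approx -2.5589 \cdot 10^{6}$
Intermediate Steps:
$t{\left(F,V \right)} = -488 + F$ ($t{\left(F,V \right)} = F - 488 = -488 + F$)
$p{\left(W \right)} = 3 W + 6 W^{2}$ ($p{\left(W \right)} = 3 \left(\left(W^{2} + W W\right) + W\right) = 3 \left(\left(W^{2} + W^{2}\right) + W\right) = 3 \left(2 W^{2} + W\right) = 3 \left(W + 2 W^{2}\right) = 3 W + 6 W^{2}$)
$\sqrt{2220500 + t{\left(E{\left(-23 \right)},-759 \right)}} - p{\left(653 \right)} = \sqrt{2220500 - 512} - 3 \cdot 653 \left(1 + 2 \cdot 653\right) = \sqrt{2220500 - 512} - 3 \cdot 653 \left(1 + 1306\right) = \sqrt{2219988} - 3 \cdot 653 \cdot 1307 = 2 \sqrt{554997} - 2560413 = -2560413 + 2 \sqrt{554997}$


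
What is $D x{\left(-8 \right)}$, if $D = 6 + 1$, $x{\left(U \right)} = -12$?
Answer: $-84$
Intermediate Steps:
$D = 7$
$D x{\left(-8 \right)} = 7 \left(-12\right) = -84$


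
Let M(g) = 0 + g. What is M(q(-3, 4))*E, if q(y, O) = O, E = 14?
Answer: 56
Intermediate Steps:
M(g) = g
M(q(-3, 4))*E = 4*14 = 56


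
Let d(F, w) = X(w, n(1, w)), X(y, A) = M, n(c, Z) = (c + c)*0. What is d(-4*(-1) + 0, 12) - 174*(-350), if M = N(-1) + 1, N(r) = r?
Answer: 60900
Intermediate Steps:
n(c, Z) = 0 (n(c, Z) = (2*c)*0 = 0)
M = 0 (M = -1 + 1 = 0)
X(y, A) = 0
d(F, w) = 0
d(-4*(-1) + 0, 12) - 174*(-350) = 0 - 174*(-350) = 0 + 60900 = 60900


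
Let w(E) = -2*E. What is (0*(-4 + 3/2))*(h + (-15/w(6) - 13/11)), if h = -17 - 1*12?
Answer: 0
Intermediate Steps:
h = -29 (h = -17 - 12 = -29)
(0*(-4 + 3/2))*(h + (-15/w(6) - 13/11)) = (0*(-4 + 3/2))*(-29 + (-15/((-2*6)) - 13/11)) = (0*(-4 + 3*(½)))*(-29 + (-15/(-12) - 13*1/11)) = (0*(-4 + 3/2))*(-29 + (-15*(-1/12) - 13/11)) = (0*(-5/2))*(-29 + (5/4 - 13/11)) = 0*(-29 + 3/44) = 0*(-1273/44) = 0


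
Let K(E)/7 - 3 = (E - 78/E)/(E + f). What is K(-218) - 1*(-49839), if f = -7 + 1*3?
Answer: 1206678341/24198 ≈ 49867.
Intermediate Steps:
f = -4 (f = -7 + 3 = -4)
K(E) = 21 + 7*(E - 78/E)/(-4 + E) (K(E) = 21 + 7*((E - 78/E)/(E - 4)) = 21 + 7*((E - 78/E)/(-4 + E)) = 21 + 7*(E - 78/E)/(-4 + E))
K(-218) - 1*(-49839) = 14*(-39 - 6*(-218) + 2*(-218)²)/(-218*(-4 - 218)) - 1*(-49839) = 14*(-1/218)*(-39 + 1308 + 2*47524)/(-222) + 49839 = 14*(-1/218)*(-1/222)*(-39 + 1308 + 95048) + 49839 = 14*(-1/218)*(-1/222)*96317 + 49839 = 674219/24198 + 49839 = 1206678341/24198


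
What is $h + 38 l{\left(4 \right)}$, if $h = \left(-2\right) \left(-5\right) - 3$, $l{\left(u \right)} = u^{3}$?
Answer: $2439$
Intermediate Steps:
$h = 7$ ($h = 10 - 3 = 7$)
$h + 38 l{\left(4 \right)} = 7 + 38 \cdot 4^{3} = 7 + 38 \cdot 64 = 7 + 2432 = 2439$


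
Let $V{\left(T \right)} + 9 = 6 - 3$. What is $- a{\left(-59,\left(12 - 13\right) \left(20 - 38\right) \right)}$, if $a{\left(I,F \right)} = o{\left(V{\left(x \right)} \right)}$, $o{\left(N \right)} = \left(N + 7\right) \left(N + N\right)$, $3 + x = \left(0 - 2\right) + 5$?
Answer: $12$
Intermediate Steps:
$x = 0$ ($x = -3 + \left(\left(0 - 2\right) + 5\right) = -3 + \left(-2 + 5\right) = -3 + 3 = 0$)
$V{\left(T \right)} = -6$ ($V{\left(T \right)} = -9 + \left(6 - 3\right) = -9 + 3 = -6$)
$o{\left(N \right)} = 2 N \left(7 + N\right)$ ($o{\left(N \right)} = \left(7 + N\right) 2 N = 2 N \left(7 + N\right)$)
$a{\left(I,F \right)} = -12$ ($a{\left(I,F \right)} = 2 \left(-6\right) \left(7 - 6\right) = 2 \left(-6\right) 1 = -12$)
$- a{\left(-59,\left(12 - 13\right) \left(20 - 38\right) \right)} = \left(-1\right) \left(-12\right) = 12$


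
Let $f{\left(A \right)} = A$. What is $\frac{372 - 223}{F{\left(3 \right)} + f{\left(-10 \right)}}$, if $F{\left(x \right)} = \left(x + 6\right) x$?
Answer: $\frac{149}{17} \approx 8.7647$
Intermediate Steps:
$F{\left(x \right)} = x \left(6 + x\right)$ ($F{\left(x \right)} = \left(6 + x\right) x = x \left(6 + x\right)$)
$\frac{372 - 223}{F{\left(3 \right)} + f{\left(-10 \right)}} = \frac{372 - 223}{3 \left(6 + 3\right) - 10} = \frac{149}{3 \cdot 9 - 10} = \frac{149}{27 - 10} = \frac{149}{17}$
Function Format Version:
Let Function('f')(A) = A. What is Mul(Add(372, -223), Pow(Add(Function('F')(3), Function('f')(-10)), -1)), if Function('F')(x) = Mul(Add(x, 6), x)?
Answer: Rational(149, 17) ≈ 8.7647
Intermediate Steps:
Function('F')(x) = Mul(x, Add(6, x)) (Function('F')(x) = Mul(Add(6, x), x) = Mul(x, Add(6, x)))
Mul(Add(372, -223), Pow(Add(Function('F')(3), Function('f')(-10)), -1)) = Mul(Add(372, -223), Pow(Add(Mul(3, Add(6, 3)), -10), -1)) = Mul(149, Pow(Add(Mul(3, 9), -10), -1)) = Mul(149, Pow(Add(27, -10), -1)) = Mul(149, Pow(17, -1)) = Mul(149, Rational(1, 17)) = Rational(149, 17)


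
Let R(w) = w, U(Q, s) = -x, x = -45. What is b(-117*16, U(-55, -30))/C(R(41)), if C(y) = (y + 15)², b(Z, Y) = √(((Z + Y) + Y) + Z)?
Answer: 3*I*√406/3136 ≈ 0.019276*I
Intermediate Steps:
U(Q, s) = 45 (U(Q, s) = -1*(-45) = 45)
b(Z, Y) = √(2*Y + 2*Z) (b(Z, Y) = √(((Y + Z) + Y) + Z) = √((Z + 2*Y) + Z) = √(2*Y + 2*Z))
C(y) = (15 + y)²
b(-117*16, U(-55, -30))/C(R(41)) = √(2*45 + 2*(-117*16))/((15 + 41)²) = √(90 + 2*(-1872))/(56²) = √(90 - 3744)/3136 = √(-3654)*(1/3136) = (3*I*√406)*(1/3136) = 3*I*√406/3136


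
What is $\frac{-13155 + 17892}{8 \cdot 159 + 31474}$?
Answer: $\frac{4737}{32746} \approx 0.14466$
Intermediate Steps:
$\frac{-13155 + 17892}{8 \cdot 159 + 31474} = \frac{4737}{1272 + 31474} = \frac{4737}{32746}$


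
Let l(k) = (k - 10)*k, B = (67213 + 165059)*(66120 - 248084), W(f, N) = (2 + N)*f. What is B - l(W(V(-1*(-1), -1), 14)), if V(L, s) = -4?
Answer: -42265146944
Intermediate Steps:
W(f, N) = f*(2 + N)
B = -42265142208 (B = 232272*(-181964) = -42265142208)
l(k) = k*(-10 + k) (l(k) = (-10 + k)*k = k*(-10 + k))
B - l(W(V(-1*(-1), -1), 14)) = -42265142208 - (-4*(2 + 14))*(-10 - 4*(2 + 14)) = -42265142208 - (-4*16)*(-10 - 4*16) = -42265142208 - (-64)*(-10 - 64) = -42265142208 - (-64)*(-74) = -42265142208 - 1*4736 = -42265142208 - 4736 = -42265146944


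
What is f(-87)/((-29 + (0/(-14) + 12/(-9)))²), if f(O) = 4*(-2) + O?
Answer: -855/8281 ≈ -0.10325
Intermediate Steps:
f(O) = -8 + O
f(-87)/((-29 + (0/(-14) + 12/(-9)))²) = (-8 - 87)/((-29 + (0/(-14) + 12/(-9)))²) = -95/(-29 + (0*(-1/14) + 12*(-⅑)))² = -95/(-29 + (0 - 4/3))² = -95/(-29 - 4/3)² = -95/((-91/3)²) = -95/8281/9 = -95*9/8281 = -855/8281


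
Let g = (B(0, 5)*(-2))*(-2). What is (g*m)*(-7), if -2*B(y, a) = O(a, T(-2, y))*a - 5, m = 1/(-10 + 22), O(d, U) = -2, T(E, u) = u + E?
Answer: -35/2 ≈ -17.500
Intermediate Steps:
T(E, u) = E + u
m = 1/12 ≈ 0.083333
B(y, a) = 5/2 + a (B(y, a) = -(-2*a - 5)/2 = -(-5 - 2*a)/2 = 5/2 + a)
g = 30 (g = ((5/2 + 5)*(-2))*(-2) = ((15/2)*(-2))*(-2) = -15*(-2) = 30)
(g*m)*(-7) = (30*(1/12))*(-7) = (5/2)*(-7) = -35/2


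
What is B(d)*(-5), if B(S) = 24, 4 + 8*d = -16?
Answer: -120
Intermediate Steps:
d = -5/2 (d = -1/2 + (1/8)*(-16) = -1/2 - 2 = -5/2 ≈ -2.5000)
B(d)*(-5) = 24*(-5) = -120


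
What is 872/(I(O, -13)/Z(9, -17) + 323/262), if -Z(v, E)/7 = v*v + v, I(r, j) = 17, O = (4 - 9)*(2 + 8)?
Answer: 35983080/49759 ≈ 723.15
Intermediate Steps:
O = -50 (O = -5*10 = -50)
Z(v, E) = -7*v - 7*v**2 (Z(v, E) = -7*(v*v + v) = -7*(v**2 + v) = -7*(v + v**2) = -7*v - 7*v**2)
872/(I(O, -13)/Z(9, -17) + 323/262) = 872/(17/((-7*9*(1 + 9))) + 323/262) = 872/(17/((-7*9*10)) + 323*(1/262)) = 872/(17/(-630) + 323/262) = 872/(17*(-1/630) + 323/262) = 872/(-17/630 + 323/262) = 872/(49759/41265) = 872*(41265/49759) = 35983080/49759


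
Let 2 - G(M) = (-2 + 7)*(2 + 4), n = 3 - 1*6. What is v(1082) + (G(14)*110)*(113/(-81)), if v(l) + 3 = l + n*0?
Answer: 435439/81 ≈ 5375.8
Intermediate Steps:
n = -3 (n = 3 - 6 = -3)
v(l) = -3 + l (v(l) = -3 + (l - 3*0) = -3 + (l + 0) = -3 + l)
G(M) = -28 (G(M) = 2 - (-2 + 7)*(2 + 4) = 2 - 5*6 = 2 - 1*30 = 2 - 30 = -28)
v(1082) + (G(14)*110)*(113/(-81)) = (-3 + 1082) + (-28*110)*(113/(-81)) = 1079 - 348040*(-1)/81 = 1079 - 3080*(-113/81) = 1079 + 348040/81 = 435439/81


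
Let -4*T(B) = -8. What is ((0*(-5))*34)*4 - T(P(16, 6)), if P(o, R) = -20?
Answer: -2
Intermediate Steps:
T(B) = 2 (T(B) = -1/4*(-8) = 2)
((0*(-5))*34)*4 - T(P(16, 6)) = ((0*(-5))*34)*4 - 1*2 = (0*34)*4 - 2 = 0*4 - 2 = 0 - 2 = -2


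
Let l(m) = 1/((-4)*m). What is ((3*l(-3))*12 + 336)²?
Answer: 114921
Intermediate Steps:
l(m) = -1/(4*m)
((3*l(-3))*12 + 336)² = ((3*(-¼/(-3)))*12 + 336)² = ((3*(-¼*(-⅓)))*12 + 336)² = ((3*(1/12))*12 + 336)² = ((¼)*12 + 336)² = (3 + 336)² = 339² = 114921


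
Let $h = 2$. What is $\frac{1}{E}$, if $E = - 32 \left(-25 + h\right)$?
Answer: $\frac{1}{736} \approx 0.0013587$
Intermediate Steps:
$E = 736$ ($E = - 32 \left(-25 + 2\right) = \left(-32\right) \left(-23\right) = 736$)
$\frac{1}{E} = \frac{1}{736}$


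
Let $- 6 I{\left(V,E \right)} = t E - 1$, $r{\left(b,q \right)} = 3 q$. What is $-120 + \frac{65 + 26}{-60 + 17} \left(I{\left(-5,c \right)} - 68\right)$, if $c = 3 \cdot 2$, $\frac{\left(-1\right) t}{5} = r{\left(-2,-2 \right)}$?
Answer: $\frac{22457}{258} \approx 87.043$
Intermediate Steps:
$t = 30$ ($t = - 5 \cdot 3 \left(-2\right) = \left(-5\right) \left(-6\right) = 30$)
$c = 6$
$I{\left(V,E \right)} = \frac{1}{6} - 5 E$ ($I{\left(V,E \right)} = - \frac{30 E - 1}{6} = - \frac{-1 + 30 E}{6} = \frac{1}{6} - 5 E$)
$-120 + \frac{65 + 26}{-60 + 17} \left(I{\left(-5,c \right)} - 68\right) = -120 + \frac{65 + 26}{-60 + 17} \left(\left(\frac{1}{6} - 30\right) - 68\right) = -120 + \frac{91}{-43} \left(\left(\frac{1}{6} - 30\right) - 68\right) = -120 + 91 \left(- \frac{1}{43}\right) \left(- \frac{179}{6} - 68\right) = -120 - - \frac{53417}{258} = -120 + \frac{53417}{258} = \frac{22457}{258}$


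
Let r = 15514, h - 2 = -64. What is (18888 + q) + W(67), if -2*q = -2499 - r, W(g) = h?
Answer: 55665/2 ≈ 27833.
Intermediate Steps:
h = -62 (h = 2 - 64 = -62)
W(g) = -62
q = 18013/2 (q = -(-2499 - 1*15514)/2 = -(-2499 - 15514)/2 = -1/2*(-18013) = 18013/2 ≈ 9006.5)
(18888 + q) + W(67) = (18888 + 18013/2) - 62 = 55789/2 - 62 = 55665/2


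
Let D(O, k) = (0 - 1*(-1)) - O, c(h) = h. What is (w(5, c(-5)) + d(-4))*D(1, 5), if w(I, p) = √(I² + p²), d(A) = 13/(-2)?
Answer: 0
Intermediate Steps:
d(A) = -13/2 (d(A) = 13*(-½) = -13/2)
D(O, k) = 1 - O (D(O, k) = (0 + 1) - O = 1 - O)
(w(5, c(-5)) + d(-4))*D(1, 5) = (√(5² + (-5)²) - 13/2)*(1 - 1*1) = (√(25 + 25) - 13/2)*(1 - 1) = (√50 - 13/2)*0 = (5*√2 - 13/2)*0 = (-13/2 + 5*√2)*0 = 0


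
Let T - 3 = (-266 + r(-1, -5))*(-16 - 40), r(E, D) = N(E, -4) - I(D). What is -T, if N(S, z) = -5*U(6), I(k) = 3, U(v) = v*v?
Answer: -25147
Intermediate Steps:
U(v) = v**2
N(S, z) = -180 (N(S, z) = -5*6**2 = -5*36 = -180)
r(E, D) = -183 (r(E, D) = -180 - 1*3 = -180 - 3 = -183)
T = 25147 (T = 3 + (-266 - 183)*(-16 - 40) = 3 - 449*(-56) = 3 + 25144 = 25147)
-T = -1*25147 = -25147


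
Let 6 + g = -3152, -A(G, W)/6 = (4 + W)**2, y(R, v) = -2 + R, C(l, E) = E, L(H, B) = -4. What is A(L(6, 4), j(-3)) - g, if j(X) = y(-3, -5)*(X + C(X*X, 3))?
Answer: 3062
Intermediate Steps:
j(X) = -15 - 5*X (j(X) = (-2 - 3)*(X + 3) = -5*(3 + X) = -15 - 5*X)
A(G, W) = -6*(4 + W)**2
g = -3158 (g = -6 - 3152 = -3158)
A(L(6, 4), j(-3)) - g = -6*(4 + (-15 - 5*(-3)))**2 - 1*(-3158) = -6*(4 + (-15 + 15))**2 + 3158 = -6*(4 + 0)**2 + 3158 = -6*4**2 + 3158 = -6*16 + 3158 = -96 + 3158 = 3062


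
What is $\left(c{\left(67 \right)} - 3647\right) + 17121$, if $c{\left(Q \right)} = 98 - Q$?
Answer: $13505$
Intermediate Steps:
$\left(c{\left(67 \right)} - 3647\right) + 17121 = \left(\left(98 - 67\right) - 3647\right) + 17121 = \left(31 - 3647\right) + 17121 = -3616 + 17121 = 13505$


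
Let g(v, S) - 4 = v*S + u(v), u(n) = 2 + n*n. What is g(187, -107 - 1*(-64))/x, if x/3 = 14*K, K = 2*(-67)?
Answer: -67/14 ≈ -4.7857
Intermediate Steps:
K = -134
u(n) = 2 + n²
x = -5628 (x = 3*(14*(-134)) = 3*(-1876) = -5628)
g(v, S) = 6 + v² + S*v (g(v, S) = 4 + (v*S + (2 + v²)) = 4 + (S*v + (2 + v²)) = 4 + (2 + v² + S*v) = 6 + v² + S*v)
g(187, -107 - 1*(-64))/x = (6 + 187² + (-107 - 1*(-64))*187)/(-5628) = (6 + 34969 + (-107 + 64)*187)*(-1/5628) = (6 + 34969 - 43*187)*(-1/5628) = (6 + 34969 - 8041)*(-1/5628) = 26934*(-1/5628) = -67/14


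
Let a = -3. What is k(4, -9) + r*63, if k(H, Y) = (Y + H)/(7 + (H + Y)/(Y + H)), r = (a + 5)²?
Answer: 2011/8 ≈ 251.38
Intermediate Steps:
r = 4 (r = (-3 + 5)² = 2² = 4)
k(H, Y) = H/8 + Y/8 (k(H, Y) = (H + Y)/(7 + (H + Y)/(H + Y)) = (H + Y)/(7 + 1) = (H + Y)/8 = (H + Y)*(⅛) = H/8 + Y/8)
k(4, -9) + r*63 = ((⅛)*4 + (⅛)*(-9)) + 4*63 = (½ - 9/8) + 252 = -5/8 + 252 = 2011/8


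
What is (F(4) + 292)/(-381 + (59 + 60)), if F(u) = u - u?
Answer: -146/131 ≈ -1.1145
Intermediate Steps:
F(u) = 0
(F(4) + 292)/(-381 + (59 + 60)) = (0 + 292)/(-381 + (59 + 60)) = 292/(-381 + 119) = 292/(-262) = 292*(-1/262) = -146/131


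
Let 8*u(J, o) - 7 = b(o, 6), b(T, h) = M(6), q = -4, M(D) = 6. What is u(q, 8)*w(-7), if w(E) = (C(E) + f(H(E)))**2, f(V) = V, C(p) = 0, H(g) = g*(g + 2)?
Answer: 15925/8 ≈ 1990.6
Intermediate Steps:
H(g) = g*(2 + g)
b(T, h) = 6
u(J, o) = 13/8 (u(J, o) = 7/8 + (1/8)*6 = 7/8 + 3/4 = 13/8)
w(E) = E**2*(2 + E)**2 (w(E) = (0 + E*(2 + E))**2 = (E*(2 + E))**2 = E**2*(2 + E)**2)
u(q, 8)*w(-7) = 13*((-7)**2*(2 - 7)**2)/8 = 13*(49*(-5)**2)/8 = 13*(49*25)/8 = (13/8)*1225 = 15925/8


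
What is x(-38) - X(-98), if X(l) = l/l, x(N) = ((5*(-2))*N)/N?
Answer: -11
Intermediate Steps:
x(N) = -10 (x(N) = (-10*N)/N = -10)
X(l) = 1
x(-38) - X(-98) = -10 - 1*1 = -10 - 1 = -11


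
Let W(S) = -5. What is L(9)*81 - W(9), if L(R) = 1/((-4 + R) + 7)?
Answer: 47/4 ≈ 11.750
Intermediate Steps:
L(R) = 1/(3 + R)
L(9)*81 - W(9) = 81/(3 + 9) - 1*(-5) = 81/12 + 5 = (1/12)*81 + 5 = 27/4 + 5 = 47/4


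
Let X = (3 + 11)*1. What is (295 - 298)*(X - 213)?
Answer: 597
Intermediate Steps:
X = 14 (X = 14*1 = 14)
(295 - 298)*(X - 213) = (295 - 298)*(14 - 213) = -3*(-199) = 597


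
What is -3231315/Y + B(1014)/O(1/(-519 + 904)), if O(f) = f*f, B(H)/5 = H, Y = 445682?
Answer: 334930354030185/445682 ≈ 7.5150e+8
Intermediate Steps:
B(H) = 5*H
O(f) = f²
-3231315/Y + B(1014)/O(1/(-519 + 904)) = -3231315/445682 + (5*1014)/((1/(-519 + 904))²) = -3231315*1/445682 + 5070/((1/385)²) = -3231315/445682 + 5070/((1/385)²) = -3231315/445682 + 5070/(1/148225) = -3231315/445682 + 5070*148225 = -3231315/445682 + 751500750 = 334930354030185/445682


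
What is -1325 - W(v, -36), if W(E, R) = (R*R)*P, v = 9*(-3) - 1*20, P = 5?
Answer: -7805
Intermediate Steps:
v = -47 (v = -27 - 20 = -47)
W(E, R) = 5*R² (W(E, R) = (R*R)*5 = R²*5 = 5*R²)
-1325 - W(v, -36) = -1325 - 5*(-36)² = -1325 - 5*1296 = -1325 - 1*6480 = -1325 - 6480 = -7805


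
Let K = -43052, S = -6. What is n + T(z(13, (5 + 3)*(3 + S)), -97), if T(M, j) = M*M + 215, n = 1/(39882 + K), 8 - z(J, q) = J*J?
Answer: 82851119/3170 ≈ 26136.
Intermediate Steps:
z(J, q) = 8 - J**2 (z(J, q) = 8 - J*J = 8 - J**2)
n = -1/3170 (n = 1/(39882 - 43052) = 1/(-3170) = -1/3170 ≈ -0.00031546)
T(M, j) = 215 + M**2 (T(M, j) = M**2 + 215 = 215 + M**2)
n + T(z(13, (5 + 3)*(3 + S)), -97) = -1/3170 + (215 + (8 - 1*13**2)**2) = -1/3170 + (215 + (8 - 1*169)**2) = -1/3170 + (215 + (8 - 169)**2) = -1/3170 + (215 + (-161)**2) = -1/3170 + (215 + 25921) = -1/3170 + 26136 = 82851119/3170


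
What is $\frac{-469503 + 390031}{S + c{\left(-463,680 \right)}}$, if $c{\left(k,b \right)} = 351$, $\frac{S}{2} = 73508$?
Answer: $- \frac{79472}{147367} \approx -0.53928$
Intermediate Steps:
$S = 147016$ ($S = 2 \cdot 73508 = 147016$)
$\frac{-469503 + 390031}{S + c{\left(-463,680 \right)}} = \frac{-469503 + 390031}{147016 + 351} = - \frac{79472}{147367}$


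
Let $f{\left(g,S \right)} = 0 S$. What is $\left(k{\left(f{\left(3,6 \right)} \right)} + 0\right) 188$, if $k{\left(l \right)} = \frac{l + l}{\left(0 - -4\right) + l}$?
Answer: $0$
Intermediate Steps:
$f{\left(g,S \right)} = 0$
$k{\left(l \right)} = \frac{2 l}{4 + l}$ ($k{\left(l \right)} = \frac{2 l}{\left(0 + 4\right) + l} = \frac{2 l}{4 + l}$)
$\left(k{\left(f{\left(3,6 \right)} \right)} + 0\right) 188 = \left(2 \cdot 0 \frac{1}{4 + 0} + 0\right) 188 = \left(2 \cdot 0 \cdot \frac{1}{4} + 0\right) 188 = \left(0 + 0\right) 188 = 0 \cdot 188 = 0$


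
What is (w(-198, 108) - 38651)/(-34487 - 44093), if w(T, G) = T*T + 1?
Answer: -277/39290 ≈ -0.0070501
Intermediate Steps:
w(T, G) = 1 + T**2 (w(T, G) = T**2 + 1 = 1 + T**2)
(w(-198, 108) - 38651)/(-34487 - 44093) = ((1 + (-198)**2) - 38651)/(-34487 - 44093) = ((1 + 39204) - 38651)/(-78580) = (39205 - 38651)*(-1/78580) = 554*(-1/78580) = -277/39290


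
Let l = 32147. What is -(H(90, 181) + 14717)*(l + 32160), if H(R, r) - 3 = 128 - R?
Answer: -949042706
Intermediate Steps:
H(R, r) = 131 - R (H(R, r) = 3 + (128 - R) = 131 - R)
-(H(90, 181) + 14717)*(l + 32160) = -((131 - 1*90) + 14717)*(32147 + 32160) = -((131 - 90) + 14717)*64307 = -(41 + 14717)*64307 = -14758*64307 = -1*949042706 = -949042706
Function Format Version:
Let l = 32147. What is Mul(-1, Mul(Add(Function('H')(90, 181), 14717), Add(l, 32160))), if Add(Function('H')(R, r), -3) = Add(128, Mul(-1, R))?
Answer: -949042706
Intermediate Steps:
Function('H')(R, r) = Add(131, Mul(-1, R)) (Function('H')(R, r) = Add(3, Add(128, Mul(-1, R))) = Add(131, Mul(-1, R)))
Mul(-1, Mul(Add(Function('H')(90, 181), 14717), Add(l, 32160))) = Mul(-1, Mul(Add(Add(131, Mul(-1, 90)), 14717), Add(32147, 32160))) = Mul(-1, Mul(Add(Add(131, -90), 14717), 64307)) = Mul(-1, Mul(Add(41, 14717), 64307)) = Mul(-1, Mul(14758, 64307)) = Mul(-1, 949042706) = -949042706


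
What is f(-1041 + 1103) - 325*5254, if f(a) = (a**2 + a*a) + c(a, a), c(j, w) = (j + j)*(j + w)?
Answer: -1684486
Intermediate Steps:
c(j, w) = 2*j*(j + w) (c(j, w) = (2*j)*(j + w) = 2*j*(j + w))
f(a) = 6*a**2 (f(a) = (a**2 + a*a) + 2*a*(a + a) = (a**2 + a**2) + 2*a*(2*a) = 2*a**2 + 4*a**2 = 6*a**2)
f(-1041 + 1103) - 325*5254 = 6*(-1041 + 1103)**2 - 325*5254 = 6*62**2 - 1707550 = 6*3844 - 1707550 = 23064 - 1707550 = -1684486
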